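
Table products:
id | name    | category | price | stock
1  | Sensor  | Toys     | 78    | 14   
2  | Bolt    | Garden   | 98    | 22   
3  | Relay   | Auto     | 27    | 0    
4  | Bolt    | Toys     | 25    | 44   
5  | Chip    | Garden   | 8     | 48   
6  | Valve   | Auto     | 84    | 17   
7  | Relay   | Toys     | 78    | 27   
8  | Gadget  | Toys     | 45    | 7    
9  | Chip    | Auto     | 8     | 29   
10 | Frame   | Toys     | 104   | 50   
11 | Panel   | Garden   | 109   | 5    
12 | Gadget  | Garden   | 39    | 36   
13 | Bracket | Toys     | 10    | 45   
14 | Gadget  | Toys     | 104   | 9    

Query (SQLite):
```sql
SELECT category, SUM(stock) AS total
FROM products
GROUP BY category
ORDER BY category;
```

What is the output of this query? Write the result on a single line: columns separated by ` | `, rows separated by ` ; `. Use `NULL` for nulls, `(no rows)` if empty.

Auto | 46 ; Garden | 111 ; Toys | 196

Partition products by category; compute SUM(stock) within each group.
  Auto: ids {3, 6, 9} → SUM(stock)=46
  Garden: ids {2, 5, 11, 12} → SUM(stock)=111
  Toys: ids {1, 4, 7, 8, 10, 13, 14} → SUM(stock)=196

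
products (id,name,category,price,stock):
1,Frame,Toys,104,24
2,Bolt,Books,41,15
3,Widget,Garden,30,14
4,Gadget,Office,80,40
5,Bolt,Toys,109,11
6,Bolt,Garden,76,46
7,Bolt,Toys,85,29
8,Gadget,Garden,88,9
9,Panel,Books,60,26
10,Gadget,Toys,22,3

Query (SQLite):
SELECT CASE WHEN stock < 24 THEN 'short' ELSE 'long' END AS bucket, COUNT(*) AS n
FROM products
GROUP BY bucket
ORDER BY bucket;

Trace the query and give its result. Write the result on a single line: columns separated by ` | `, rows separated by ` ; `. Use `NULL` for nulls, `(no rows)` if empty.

long | 5 ; short | 5

Bucket rows by stock < 24 → 'short' else 'long'; count each bucket.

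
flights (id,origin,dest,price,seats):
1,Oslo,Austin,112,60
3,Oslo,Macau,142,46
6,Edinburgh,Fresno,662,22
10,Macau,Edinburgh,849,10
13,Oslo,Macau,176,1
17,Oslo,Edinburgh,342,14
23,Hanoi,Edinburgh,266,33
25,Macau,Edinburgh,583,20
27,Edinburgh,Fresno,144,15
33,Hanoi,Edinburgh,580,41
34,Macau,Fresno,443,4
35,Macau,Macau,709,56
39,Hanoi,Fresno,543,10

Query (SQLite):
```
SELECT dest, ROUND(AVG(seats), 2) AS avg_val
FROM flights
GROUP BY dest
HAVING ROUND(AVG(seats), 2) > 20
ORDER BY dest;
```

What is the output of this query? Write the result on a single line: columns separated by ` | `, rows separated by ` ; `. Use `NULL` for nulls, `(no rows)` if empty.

Partition flights by dest; compute ROUND(AVG(seats), 2) within each group.
HAVING: keep groups where ROUND(AVG(seats), 2) > 20.
  Austin: ids {1} → ROUND(AVG(seats), 2)=60
  Edinburgh: ids {10, 17, 23, 25, 33} → ROUND(AVG(seats), 2)=23.6
  Fresno: ids {6, 27, 34, 39} → ROUND(AVG(seats), 2)=12.75
  Macau: ids {3, 13, 35} → ROUND(AVG(seats), 2)=34.33

Austin | 60 ; Edinburgh | 23.6 ; Macau | 34.33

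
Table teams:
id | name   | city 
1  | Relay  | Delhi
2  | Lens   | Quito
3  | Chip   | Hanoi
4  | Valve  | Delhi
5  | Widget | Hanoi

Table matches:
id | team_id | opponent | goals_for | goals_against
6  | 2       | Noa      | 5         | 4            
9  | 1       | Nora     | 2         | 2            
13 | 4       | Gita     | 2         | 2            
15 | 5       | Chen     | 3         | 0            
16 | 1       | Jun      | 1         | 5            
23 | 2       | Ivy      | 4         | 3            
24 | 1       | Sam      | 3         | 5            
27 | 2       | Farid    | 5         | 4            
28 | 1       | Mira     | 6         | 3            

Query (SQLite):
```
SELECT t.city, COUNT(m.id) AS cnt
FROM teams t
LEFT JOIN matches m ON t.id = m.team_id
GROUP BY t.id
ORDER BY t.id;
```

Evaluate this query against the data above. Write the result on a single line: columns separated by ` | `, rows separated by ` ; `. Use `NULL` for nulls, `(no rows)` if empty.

LEFT JOIN keeps every teams row; unmatched ones get NULL for matches columns.
Group by teams.id and compute COUNT(m.id). COUNT(col) of an all-NULL group is 0.
  1: ids {9, 16, 24, 28} → COUNT(m.id)=4
  2: ids {6, 23, 27} → COUNT(m.id)=3
  3: ids {—} → COUNT(m.id)=0
  4: ids {13} → COUNT(m.id)=1
  5: ids {15} → COUNT(m.id)=1

Delhi | 4 ; Quito | 3 ; Hanoi | 0 ; Delhi | 1 ; Hanoi | 1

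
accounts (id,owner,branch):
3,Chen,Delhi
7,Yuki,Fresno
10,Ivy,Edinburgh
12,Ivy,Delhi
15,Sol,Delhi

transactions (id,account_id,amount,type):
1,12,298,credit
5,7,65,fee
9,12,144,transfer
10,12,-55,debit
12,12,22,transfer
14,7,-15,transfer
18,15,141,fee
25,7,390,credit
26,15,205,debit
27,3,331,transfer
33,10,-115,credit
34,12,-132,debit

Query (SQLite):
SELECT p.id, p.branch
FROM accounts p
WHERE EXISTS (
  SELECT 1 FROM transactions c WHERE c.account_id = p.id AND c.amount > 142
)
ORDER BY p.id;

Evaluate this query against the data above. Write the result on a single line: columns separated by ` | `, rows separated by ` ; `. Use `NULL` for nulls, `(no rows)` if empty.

For each accounts row, check whether any transactions with matching account_id has amount > 142.
Keep rows where that is true.

3 | Delhi ; 7 | Fresno ; 12 | Delhi ; 15 | Delhi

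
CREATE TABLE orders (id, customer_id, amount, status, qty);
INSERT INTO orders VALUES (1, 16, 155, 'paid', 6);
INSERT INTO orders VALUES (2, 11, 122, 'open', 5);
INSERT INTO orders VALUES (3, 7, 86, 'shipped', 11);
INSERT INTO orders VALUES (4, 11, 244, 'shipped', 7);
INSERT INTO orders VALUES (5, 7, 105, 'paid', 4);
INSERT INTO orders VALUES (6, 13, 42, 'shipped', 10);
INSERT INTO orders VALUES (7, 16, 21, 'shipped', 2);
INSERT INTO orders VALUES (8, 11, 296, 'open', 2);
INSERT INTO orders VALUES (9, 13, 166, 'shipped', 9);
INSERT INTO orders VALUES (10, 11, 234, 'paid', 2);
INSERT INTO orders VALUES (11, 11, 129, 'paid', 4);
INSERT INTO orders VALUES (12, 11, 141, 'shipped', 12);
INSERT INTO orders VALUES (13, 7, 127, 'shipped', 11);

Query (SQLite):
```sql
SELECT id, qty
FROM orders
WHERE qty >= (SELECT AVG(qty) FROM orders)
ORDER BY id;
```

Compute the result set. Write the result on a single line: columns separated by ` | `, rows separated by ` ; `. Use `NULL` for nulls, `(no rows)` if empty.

3 | 11 ; 4 | 7 ; 6 | 10 ; 9 | 9 ; 12 | 12 ; 13 | 11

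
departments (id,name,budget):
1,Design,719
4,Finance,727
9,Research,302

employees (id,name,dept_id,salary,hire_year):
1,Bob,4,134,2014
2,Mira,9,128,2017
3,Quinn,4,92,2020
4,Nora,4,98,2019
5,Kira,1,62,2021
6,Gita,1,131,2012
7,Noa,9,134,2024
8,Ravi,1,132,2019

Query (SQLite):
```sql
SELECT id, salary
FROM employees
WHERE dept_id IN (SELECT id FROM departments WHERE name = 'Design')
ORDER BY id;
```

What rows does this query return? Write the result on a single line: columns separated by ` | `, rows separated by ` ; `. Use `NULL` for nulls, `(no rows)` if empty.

5 | 62 ; 6 | 131 ; 8 | 132

Inner query: departments.id where name = 'Design'.
Outer: keep employees rows whose dept_id is in that set.
Inner query → {1}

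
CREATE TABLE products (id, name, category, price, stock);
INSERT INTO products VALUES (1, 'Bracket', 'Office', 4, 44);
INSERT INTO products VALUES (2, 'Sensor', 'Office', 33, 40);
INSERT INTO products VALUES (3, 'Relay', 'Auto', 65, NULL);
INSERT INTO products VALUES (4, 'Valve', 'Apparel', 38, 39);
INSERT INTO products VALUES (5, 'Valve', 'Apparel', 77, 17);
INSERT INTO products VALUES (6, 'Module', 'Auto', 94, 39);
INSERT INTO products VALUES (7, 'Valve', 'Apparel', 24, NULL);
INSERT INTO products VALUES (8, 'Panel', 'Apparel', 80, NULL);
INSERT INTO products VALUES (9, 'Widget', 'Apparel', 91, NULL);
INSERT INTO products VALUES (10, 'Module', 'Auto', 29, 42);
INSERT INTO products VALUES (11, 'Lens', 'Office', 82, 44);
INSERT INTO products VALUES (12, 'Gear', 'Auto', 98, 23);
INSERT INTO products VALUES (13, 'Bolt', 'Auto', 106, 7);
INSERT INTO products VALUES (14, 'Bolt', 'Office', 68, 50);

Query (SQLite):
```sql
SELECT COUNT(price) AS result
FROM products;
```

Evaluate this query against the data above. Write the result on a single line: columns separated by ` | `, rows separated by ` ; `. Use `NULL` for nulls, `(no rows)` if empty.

14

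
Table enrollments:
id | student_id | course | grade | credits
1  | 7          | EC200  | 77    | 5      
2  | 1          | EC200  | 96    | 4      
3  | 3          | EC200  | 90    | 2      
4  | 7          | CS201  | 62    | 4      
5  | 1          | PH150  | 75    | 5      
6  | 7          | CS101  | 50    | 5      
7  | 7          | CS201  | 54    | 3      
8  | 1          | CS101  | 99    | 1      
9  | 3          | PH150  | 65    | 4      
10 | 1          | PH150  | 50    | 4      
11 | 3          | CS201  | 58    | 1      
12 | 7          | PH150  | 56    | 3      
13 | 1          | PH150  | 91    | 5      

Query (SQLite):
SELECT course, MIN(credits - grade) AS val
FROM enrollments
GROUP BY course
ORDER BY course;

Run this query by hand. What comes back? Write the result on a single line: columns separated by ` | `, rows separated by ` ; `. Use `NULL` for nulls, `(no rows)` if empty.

CS101 | -98 ; CS201 | -58 ; EC200 | -92 ; PH150 | -86

For each row compute credits - grade.
Group by course; take MIN of the expression per group.
  CS101: ids {6, 8} → MIN(credits - grade)=-98
  CS201: ids {4, 7, 11} → MIN(credits - grade)=-58
  EC200: ids {1, 2, 3} → MIN(credits - grade)=-92
  PH150: ids {5, 9, 10, 12, 13} → MIN(credits - grade)=-86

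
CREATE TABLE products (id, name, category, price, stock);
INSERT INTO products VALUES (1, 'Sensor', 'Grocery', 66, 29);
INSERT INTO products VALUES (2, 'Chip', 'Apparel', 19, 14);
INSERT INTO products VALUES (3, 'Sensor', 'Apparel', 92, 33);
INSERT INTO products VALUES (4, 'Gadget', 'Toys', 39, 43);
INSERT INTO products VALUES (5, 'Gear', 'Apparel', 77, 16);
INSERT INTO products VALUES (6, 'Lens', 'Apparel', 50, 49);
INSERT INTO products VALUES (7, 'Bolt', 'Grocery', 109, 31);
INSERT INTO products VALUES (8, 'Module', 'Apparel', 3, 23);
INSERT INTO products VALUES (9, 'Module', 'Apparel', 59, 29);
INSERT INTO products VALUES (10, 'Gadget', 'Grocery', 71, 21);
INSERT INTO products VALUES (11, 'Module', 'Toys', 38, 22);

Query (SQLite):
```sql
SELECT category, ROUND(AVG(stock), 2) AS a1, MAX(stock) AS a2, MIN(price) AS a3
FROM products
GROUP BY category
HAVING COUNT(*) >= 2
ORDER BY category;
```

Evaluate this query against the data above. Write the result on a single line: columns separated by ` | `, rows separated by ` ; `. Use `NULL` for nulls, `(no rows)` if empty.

Group products by category.
Per group compute: ROUND(AVG(stock), 2), MAX(stock), MIN(price).
HAVING: drop groups with fewer than 2 rows.
  Apparel: ids {2, 3, 5, 6, 8, 9} → ROUND(AVG(stock), 2)=27.33, MAX(stock)=49, MIN(price)=3
  Grocery: ids {1, 7, 10} → ROUND(AVG(stock), 2)=27, MAX(stock)=31, MIN(price)=66
  Toys: ids {4, 11} → ROUND(AVG(stock), 2)=32.5, MAX(stock)=43, MIN(price)=38

Apparel | 27.33 | 49 | 3 ; Grocery | 27 | 31 | 66 ; Toys | 32.5 | 43 | 38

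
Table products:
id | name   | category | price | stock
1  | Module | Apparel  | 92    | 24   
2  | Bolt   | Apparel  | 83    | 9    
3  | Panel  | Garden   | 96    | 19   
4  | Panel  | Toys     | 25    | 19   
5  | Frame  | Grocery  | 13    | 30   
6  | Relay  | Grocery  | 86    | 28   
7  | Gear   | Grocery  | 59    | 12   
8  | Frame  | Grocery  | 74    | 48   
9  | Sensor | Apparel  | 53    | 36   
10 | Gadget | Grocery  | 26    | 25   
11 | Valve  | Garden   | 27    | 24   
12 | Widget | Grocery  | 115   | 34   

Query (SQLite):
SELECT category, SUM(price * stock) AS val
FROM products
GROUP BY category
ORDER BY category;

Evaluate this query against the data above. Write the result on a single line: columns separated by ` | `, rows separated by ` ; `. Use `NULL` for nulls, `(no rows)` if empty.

For each row compute price * stock.
Group by category; take SUM of the expression per group.
  Apparel: ids {1, 2, 9} → SUM(price * stock)=4863
  Garden: ids {3, 11} → SUM(price * stock)=2472
  Grocery: ids {5, 6, 7, 8, 10, 12} → SUM(price * stock)=11618
  Toys: ids {4} → SUM(price * stock)=475

Apparel | 4863 ; Garden | 2472 ; Grocery | 11618 ; Toys | 475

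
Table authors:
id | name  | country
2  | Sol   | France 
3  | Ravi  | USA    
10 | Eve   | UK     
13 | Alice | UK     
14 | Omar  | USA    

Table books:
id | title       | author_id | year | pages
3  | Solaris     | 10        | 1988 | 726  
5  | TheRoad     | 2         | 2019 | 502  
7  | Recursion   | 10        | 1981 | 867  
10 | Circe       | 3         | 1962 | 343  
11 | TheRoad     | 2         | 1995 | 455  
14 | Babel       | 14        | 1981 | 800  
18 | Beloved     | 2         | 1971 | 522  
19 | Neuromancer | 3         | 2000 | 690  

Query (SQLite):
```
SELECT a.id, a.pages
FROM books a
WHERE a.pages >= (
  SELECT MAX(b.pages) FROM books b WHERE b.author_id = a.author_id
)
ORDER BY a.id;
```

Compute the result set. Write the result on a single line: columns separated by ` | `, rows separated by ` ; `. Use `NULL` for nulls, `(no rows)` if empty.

7 | 867 ; 14 | 800 ; 18 | 522 ; 19 | 690

For each books row a, compute MAX(pages) over rows sharing a.author_id.
Keep row a if a.pages >= that per-group MAX.
  author_id=2: MAX(pages) = 522
  author_id=3: MAX(pages) = 690
  author_id=10: MAX(pages) = 867
  author_id=14: MAX(pages) = 800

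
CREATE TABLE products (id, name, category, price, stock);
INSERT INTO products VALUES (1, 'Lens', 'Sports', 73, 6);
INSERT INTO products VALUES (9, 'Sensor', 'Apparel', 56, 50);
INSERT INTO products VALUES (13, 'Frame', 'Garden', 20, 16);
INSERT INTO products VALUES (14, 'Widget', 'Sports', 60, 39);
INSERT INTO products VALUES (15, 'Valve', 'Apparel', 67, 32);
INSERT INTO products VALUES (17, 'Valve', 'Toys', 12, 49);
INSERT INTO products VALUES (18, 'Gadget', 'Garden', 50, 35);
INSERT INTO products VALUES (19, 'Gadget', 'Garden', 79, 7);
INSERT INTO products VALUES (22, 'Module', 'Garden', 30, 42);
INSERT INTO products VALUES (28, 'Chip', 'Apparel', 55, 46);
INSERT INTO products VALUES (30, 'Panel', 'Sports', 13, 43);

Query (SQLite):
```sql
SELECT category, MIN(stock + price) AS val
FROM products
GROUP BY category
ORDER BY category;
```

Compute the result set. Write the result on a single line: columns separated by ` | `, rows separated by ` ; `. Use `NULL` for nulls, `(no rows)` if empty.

For each row compute stock + price.
Group by category; take MIN of the expression per group.
  Apparel: ids {9, 15, 28} → MIN(stock + price)=99
  Garden: ids {13, 18, 19, 22} → MIN(stock + price)=36
  Sports: ids {1, 14, 30} → MIN(stock + price)=56
  Toys: ids {17} → MIN(stock + price)=61

Apparel | 99 ; Garden | 36 ; Sports | 56 ; Toys | 61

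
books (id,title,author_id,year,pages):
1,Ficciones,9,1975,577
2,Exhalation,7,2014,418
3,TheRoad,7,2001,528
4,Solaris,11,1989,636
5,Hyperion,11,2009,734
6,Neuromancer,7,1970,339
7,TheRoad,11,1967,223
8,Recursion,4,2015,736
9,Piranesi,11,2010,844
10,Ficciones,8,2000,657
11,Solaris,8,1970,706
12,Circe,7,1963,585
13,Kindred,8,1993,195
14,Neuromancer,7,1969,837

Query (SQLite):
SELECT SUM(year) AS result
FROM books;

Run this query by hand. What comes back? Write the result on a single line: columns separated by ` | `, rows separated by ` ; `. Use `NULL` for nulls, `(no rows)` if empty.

27845

All year values: [1975, 2014, 2001, 1989, 2009, 1970, 1967, 2015, 2010, 2000, 1970, 1963, 1993, 1969].
SUM of non-NULL values = 27845.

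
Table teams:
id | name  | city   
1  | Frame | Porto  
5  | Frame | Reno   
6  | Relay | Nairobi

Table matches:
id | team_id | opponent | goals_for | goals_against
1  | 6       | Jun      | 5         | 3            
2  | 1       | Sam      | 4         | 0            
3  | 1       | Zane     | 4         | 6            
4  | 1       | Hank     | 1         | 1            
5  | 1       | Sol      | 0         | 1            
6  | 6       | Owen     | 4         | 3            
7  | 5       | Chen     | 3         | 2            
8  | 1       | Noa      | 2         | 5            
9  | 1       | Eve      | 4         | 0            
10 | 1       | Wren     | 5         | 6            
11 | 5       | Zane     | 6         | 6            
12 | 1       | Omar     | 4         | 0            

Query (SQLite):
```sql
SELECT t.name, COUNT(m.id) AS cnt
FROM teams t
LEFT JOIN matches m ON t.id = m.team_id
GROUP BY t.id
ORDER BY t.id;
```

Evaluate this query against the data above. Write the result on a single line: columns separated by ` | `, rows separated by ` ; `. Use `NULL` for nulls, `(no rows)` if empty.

Frame | 8 ; Frame | 2 ; Relay | 2

LEFT JOIN keeps every teams row; unmatched ones get NULL for matches columns.
Group by teams.id and compute COUNT(m.id). COUNT(col) of an all-NULL group is 0.
  1: ids {2, 3, 4, 5, 8, 9, 10, 12} → COUNT(m.id)=8
  5: ids {7, 11} → COUNT(m.id)=2
  6: ids {1, 6} → COUNT(m.id)=2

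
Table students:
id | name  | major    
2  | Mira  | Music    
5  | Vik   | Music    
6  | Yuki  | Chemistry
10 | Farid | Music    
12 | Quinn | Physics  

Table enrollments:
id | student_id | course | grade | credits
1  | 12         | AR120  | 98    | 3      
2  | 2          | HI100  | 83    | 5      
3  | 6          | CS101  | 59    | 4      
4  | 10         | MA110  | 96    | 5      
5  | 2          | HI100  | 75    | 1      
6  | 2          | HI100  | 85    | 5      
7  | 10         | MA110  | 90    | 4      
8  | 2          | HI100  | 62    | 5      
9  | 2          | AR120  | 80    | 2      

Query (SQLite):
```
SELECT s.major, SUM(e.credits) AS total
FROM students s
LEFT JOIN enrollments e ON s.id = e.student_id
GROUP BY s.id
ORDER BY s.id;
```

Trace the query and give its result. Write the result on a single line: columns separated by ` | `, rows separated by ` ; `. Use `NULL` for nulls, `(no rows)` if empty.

Music | 18 ; Music | NULL ; Chemistry | 4 ; Music | 9 ; Physics | 3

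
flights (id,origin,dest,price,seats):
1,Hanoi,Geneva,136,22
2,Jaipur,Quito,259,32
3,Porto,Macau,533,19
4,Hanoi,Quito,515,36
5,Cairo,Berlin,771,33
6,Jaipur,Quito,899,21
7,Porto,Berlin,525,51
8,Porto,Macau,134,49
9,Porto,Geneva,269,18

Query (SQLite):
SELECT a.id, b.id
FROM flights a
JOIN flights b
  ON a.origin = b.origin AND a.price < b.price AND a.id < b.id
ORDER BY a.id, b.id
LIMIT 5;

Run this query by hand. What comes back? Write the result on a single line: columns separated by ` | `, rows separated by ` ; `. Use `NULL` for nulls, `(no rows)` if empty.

Pairs (a,b) with same origin, a.price < b.price, a.id < b.id.
origin groups: Cairo:{5} Hanoi:{1,4} Jaipur:{2,6} Porto:{3,7,8,9}
Ordered by (a.id, b.id); first 5.

1 | 4 ; 2 | 6 ; 8 | 9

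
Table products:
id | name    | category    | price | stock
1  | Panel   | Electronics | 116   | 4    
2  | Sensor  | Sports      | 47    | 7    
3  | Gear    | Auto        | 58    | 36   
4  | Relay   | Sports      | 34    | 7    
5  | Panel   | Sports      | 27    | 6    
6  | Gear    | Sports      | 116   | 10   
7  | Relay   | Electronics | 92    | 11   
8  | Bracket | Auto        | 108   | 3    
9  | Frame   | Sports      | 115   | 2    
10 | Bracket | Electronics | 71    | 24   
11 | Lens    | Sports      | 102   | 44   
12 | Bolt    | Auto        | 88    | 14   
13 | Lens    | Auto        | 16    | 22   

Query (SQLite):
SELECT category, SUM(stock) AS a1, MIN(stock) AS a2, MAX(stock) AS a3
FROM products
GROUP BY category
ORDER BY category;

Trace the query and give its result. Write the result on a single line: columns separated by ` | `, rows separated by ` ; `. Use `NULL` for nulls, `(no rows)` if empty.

Group products by category.
Per group compute: SUM(stock), MIN(stock), MAX(stock).
  Auto: ids {3, 8, 12, 13} → SUM(stock)=75, MIN(stock)=3, MAX(stock)=36
  Electronics: ids {1, 7, 10} → SUM(stock)=39, MIN(stock)=4, MAX(stock)=24
  Sports: ids {2, 4, 5, 6, 9, 11} → SUM(stock)=76, MIN(stock)=2, MAX(stock)=44

Auto | 75 | 3 | 36 ; Electronics | 39 | 4 | 24 ; Sports | 76 | 2 | 44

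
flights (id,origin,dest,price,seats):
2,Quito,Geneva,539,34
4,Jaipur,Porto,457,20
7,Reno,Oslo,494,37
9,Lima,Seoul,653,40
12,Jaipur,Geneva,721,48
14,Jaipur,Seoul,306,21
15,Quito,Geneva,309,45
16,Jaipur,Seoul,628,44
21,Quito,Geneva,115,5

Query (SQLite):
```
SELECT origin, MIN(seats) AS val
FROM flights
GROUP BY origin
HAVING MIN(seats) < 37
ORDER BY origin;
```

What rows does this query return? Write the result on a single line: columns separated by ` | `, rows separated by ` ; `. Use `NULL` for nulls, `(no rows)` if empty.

Jaipur | 20 ; Quito | 5

Partition flights by origin; compute MIN(seats) within each group.
HAVING: keep groups where MIN(seats) < 37.
  Jaipur: ids {4, 12, 14, 16} → MIN(seats)=20
  Lima: ids {9} → MIN(seats)=40
  Quito: ids {2, 15, 21} → MIN(seats)=5
  Reno: ids {7} → MIN(seats)=37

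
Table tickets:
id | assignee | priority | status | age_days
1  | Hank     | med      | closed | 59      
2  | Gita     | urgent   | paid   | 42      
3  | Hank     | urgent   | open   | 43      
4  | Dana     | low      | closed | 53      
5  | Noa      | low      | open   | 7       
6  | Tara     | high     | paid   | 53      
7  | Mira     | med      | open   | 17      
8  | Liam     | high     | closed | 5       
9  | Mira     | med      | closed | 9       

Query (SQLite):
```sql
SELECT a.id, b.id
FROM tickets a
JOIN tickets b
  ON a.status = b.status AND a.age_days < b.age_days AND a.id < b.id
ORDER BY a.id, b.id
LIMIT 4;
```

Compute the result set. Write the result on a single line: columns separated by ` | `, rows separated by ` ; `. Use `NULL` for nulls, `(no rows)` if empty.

Pairs (a,b) with same status, a.age_days < b.age_days, a.id < b.id.
status groups: closed:{1,4,8,9} open:{3,5,7} paid:{2,6}
Ordered by (a.id, b.id); first 4.

2 | 6 ; 5 | 7 ; 8 | 9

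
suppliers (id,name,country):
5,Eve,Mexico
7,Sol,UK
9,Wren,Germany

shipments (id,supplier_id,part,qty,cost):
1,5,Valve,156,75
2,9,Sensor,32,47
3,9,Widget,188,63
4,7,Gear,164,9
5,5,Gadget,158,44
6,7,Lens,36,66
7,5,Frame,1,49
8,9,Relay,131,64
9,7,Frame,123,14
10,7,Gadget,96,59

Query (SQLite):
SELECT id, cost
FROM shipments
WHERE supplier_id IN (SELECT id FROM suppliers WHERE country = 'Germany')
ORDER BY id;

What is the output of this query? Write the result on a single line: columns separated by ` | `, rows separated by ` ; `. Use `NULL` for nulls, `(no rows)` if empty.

Inner query: suppliers.id where country = 'Germany'.
Outer: keep shipments rows whose supplier_id is in that set.
Inner query → {9}

2 | 47 ; 3 | 63 ; 8 | 64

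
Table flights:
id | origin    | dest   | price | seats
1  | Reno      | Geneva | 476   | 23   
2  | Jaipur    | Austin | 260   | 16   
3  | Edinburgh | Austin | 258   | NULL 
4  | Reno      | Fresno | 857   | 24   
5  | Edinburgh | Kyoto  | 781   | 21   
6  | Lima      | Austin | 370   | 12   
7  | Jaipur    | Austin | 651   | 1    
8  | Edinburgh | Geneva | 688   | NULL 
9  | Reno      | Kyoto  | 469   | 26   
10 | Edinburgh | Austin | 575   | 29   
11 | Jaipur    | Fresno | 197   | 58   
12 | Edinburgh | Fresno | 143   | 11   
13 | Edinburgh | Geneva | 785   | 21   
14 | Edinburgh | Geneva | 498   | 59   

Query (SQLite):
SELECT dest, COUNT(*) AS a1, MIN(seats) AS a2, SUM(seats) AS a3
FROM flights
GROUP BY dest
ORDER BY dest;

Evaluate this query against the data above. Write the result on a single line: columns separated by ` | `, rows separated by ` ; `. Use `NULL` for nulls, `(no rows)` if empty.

Group flights by dest.
Per group compute: COUNT(*), MIN(seats), SUM(seats).
  Austin: ids {2, 3, 6, 7, 10} → COUNT(*)=5, MIN(seats)=1, SUM(seats)=58
  Fresno: ids {4, 11, 12} → COUNT(*)=3, MIN(seats)=11, SUM(seats)=93
  Geneva: ids {1, 8, 13, 14} → COUNT(*)=4, MIN(seats)=21, SUM(seats)=103
  Kyoto: ids {5, 9} → COUNT(*)=2, MIN(seats)=21, SUM(seats)=47

Austin | 5 | 1 | 58 ; Fresno | 3 | 11 | 93 ; Geneva | 4 | 21 | 103 ; Kyoto | 2 | 21 | 47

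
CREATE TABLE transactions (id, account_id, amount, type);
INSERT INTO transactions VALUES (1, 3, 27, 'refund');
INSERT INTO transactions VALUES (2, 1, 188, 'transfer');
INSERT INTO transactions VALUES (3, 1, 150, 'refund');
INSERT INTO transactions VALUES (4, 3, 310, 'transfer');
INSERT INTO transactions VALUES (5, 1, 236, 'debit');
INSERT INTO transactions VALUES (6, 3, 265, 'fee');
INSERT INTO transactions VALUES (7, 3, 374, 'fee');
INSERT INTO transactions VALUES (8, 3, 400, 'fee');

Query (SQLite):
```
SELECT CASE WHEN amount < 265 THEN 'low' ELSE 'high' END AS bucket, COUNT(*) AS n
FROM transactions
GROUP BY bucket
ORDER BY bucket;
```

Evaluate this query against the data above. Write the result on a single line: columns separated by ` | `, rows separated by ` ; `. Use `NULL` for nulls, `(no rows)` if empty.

Bucket rows by amount < 265 → 'low' else 'high'; count each bucket.

high | 4 ; low | 4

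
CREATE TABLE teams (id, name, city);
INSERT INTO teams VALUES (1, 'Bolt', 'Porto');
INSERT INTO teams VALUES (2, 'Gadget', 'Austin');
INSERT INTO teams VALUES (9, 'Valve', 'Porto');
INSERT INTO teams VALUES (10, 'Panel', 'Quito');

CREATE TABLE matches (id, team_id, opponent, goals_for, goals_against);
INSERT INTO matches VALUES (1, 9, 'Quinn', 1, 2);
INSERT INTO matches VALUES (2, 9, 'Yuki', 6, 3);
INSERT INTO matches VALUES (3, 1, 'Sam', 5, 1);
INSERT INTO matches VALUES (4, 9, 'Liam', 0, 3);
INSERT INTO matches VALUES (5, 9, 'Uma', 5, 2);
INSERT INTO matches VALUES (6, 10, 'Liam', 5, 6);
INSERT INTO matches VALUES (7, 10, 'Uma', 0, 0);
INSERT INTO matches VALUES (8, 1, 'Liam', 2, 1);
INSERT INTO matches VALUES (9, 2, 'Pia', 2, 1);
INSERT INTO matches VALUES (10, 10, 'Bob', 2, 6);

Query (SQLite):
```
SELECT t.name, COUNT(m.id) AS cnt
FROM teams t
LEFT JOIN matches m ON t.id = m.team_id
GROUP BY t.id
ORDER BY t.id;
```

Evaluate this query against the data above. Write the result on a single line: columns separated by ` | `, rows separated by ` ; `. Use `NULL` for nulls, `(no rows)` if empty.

Bolt | 2 ; Gadget | 1 ; Valve | 4 ; Panel | 3

LEFT JOIN keeps every teams row; unmatched ones get NULL for matches columns.
Group by teams.id and compute COUNT(m.id). COUNT(col) of an all-NULL group is 0.
  1: ids {3, 8} → COUNT(m.id)=2
  2: ids {9} → COUNT(m.id)=1
  9: ids {1, 2, 4, 5} → COUNT(m.id)=4
  10: ids {6, 7, 10} → COUNT(m.id)=3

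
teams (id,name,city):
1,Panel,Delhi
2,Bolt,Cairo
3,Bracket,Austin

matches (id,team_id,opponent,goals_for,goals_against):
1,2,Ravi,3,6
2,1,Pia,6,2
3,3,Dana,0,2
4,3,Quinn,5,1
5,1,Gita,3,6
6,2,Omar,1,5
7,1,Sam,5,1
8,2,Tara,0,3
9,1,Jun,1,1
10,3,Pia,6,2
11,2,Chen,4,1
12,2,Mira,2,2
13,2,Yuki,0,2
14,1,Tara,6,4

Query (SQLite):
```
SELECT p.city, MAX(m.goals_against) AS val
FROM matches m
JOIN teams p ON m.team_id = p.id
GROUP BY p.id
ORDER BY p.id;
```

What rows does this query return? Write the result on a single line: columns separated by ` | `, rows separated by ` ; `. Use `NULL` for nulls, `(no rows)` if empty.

Delhi | 6 ; Cairo | 6 ; Austin | 2

Join each matches row to its teams via team_id.
Group joined rows by teams.id; compute MAX(m.goals_against) per group.
  1: ids {2, 5, 7, 9, 14} → MAX(m.goals_against)=6
  2: ids {1, 6, 8, 11, 12, 13} → MAX(m.goals_against)=6
  3: ids {3, 4, 10} → MAX(m.goals_against)=2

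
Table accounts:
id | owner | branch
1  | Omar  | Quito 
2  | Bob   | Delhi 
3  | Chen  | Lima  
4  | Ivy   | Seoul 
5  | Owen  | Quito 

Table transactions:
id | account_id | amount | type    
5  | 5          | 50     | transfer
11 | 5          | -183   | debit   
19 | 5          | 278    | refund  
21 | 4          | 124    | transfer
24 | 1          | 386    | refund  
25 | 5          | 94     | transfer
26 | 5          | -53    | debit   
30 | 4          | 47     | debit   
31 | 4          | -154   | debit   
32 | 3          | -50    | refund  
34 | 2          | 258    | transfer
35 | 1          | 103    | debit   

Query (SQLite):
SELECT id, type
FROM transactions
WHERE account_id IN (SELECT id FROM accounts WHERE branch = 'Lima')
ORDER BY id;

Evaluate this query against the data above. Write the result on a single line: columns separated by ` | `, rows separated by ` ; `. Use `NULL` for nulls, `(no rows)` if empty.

Inner query: accounts.id where branch = 'Lima'.
Outer: keep transactions rows whose account_id is in that set.
Inner query → {3}

32 | refund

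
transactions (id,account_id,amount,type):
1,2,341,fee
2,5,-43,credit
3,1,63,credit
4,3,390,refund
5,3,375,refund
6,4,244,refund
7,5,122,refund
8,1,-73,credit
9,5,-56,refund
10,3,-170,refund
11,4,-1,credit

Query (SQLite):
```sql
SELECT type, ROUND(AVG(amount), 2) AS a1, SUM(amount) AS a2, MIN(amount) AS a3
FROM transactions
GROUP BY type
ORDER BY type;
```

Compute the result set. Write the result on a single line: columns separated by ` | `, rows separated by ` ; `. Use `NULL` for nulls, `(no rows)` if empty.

credit | -13.5 | -54 | -73 ; fee | 341 | 341 | 341 ; refund | 150.83 | 905 | -170

Group transactions by type.
Per group compute: ROUND(AVG(amount), 2), SUM(amount), MIN(amount).
  credit: ids {2, 3, 8, 11} → ROUND(AVG(amount), 2)=-13.5, SUM(amount)=-54, MIN(amount)=-73
  fee: ids {1} → ROUND(AVG(amount), 2)=341, SUM(amount)=341, MIN(amount)=341
  refund: ids {4, 5, 6, 7, 9, 10} → ROUND(AVG(amount), 2)=150.83, SUM(amount)=905, MIN(amount)=-170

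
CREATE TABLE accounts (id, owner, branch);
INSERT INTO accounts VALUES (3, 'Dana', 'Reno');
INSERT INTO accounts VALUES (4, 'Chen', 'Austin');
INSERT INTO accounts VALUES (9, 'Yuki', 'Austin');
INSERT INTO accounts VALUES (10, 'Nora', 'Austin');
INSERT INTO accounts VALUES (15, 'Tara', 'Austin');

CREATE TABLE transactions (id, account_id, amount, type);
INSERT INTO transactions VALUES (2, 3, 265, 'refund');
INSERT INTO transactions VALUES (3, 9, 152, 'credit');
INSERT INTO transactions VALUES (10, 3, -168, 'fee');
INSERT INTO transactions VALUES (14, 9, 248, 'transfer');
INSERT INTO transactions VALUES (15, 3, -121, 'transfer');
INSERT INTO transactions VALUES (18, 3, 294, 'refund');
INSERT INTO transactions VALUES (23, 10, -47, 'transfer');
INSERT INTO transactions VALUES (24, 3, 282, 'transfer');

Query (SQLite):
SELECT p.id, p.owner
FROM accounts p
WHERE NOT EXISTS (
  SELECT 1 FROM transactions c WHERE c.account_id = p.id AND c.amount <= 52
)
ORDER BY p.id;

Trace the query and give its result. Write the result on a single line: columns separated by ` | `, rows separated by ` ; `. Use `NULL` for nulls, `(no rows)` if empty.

4 | Chen ; 9 | Yuki ; 15 | Tara

For each accounts row, check whether any transactions with matching account_id has amount <= 52.
Keep rows where that is false.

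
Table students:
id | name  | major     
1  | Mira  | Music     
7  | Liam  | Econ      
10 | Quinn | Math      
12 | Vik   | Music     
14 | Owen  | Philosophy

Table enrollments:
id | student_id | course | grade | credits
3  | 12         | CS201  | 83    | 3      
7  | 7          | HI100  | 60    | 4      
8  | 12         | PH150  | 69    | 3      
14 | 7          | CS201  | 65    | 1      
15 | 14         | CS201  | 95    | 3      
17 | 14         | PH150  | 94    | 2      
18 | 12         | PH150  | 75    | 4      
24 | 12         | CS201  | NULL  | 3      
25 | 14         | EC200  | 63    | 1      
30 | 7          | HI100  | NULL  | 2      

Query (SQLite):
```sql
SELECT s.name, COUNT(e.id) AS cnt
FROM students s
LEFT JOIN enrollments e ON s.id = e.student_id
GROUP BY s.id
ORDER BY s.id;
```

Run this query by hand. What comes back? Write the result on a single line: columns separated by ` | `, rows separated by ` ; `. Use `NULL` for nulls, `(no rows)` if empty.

Mira | 0 ; Liam | 3 ; Quinn | 0 ; Vik | 4 ; Owen | 3

LEFT JOIN keeps every students row; unmatched ones get NULL for enrollments columns.
Group by students.id and compute COUNT(e.id). COUNT(col) of an all-NULL group is 0.
  1: ids {—} → COUNT(e.id)=0
  7: ids {7, 14, 30} → COUNT(e.id)=3
  10: ids {—} → COUNT(e.id)=0
  12: ids {3, 8, 18, 24} → COUNT(e.id)=4
  14: ids {15, 17, 25} → COUNT(e.id)=3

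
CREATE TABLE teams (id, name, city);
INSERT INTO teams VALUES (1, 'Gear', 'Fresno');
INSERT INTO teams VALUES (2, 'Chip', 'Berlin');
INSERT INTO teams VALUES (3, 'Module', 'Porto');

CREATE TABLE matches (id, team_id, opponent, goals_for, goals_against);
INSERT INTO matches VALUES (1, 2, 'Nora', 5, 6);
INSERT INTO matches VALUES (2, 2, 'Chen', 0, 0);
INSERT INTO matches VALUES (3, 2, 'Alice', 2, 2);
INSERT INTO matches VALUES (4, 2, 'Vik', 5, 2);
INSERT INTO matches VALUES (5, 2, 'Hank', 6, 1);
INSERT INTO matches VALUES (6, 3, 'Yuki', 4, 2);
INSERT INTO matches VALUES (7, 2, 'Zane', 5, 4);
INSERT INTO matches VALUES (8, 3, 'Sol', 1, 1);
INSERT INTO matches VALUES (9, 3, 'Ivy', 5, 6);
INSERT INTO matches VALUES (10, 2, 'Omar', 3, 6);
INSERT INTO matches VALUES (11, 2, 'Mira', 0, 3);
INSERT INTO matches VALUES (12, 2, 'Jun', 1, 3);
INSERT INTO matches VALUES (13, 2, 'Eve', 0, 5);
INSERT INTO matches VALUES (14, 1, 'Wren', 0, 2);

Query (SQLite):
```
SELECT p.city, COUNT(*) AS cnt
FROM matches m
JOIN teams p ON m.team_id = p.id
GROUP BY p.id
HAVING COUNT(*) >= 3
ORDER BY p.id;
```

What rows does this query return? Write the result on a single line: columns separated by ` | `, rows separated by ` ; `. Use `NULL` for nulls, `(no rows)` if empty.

Join each matches row to its teams via team_id.
Group joined rows by teams.id; compute COUNT(*) per group.
HAVING: keep groups with count ≥ 3.
  1: ids {14} → COUNT(*)=1
  2: ids {1, 2, 3, 4, 5, 7, 10, 11, 12, 13} → COUNT(*)=10
  3: ids {6, 8, 9} → COUNT(*)=3

Berlin | 10 ; Porto | 3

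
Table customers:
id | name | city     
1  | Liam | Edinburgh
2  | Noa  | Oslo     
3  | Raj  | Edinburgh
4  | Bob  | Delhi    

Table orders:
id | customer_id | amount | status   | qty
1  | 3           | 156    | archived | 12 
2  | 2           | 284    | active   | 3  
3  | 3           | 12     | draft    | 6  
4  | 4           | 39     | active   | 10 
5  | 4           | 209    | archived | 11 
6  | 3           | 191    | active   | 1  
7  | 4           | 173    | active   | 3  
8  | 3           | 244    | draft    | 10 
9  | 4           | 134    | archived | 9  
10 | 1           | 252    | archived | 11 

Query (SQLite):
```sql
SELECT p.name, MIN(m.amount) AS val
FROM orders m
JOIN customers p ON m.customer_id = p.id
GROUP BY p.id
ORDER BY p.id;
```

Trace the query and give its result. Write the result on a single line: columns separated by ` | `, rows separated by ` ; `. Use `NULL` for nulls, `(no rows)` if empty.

Join each orders row to its customers via customer_id.
Group joined rows by customers.id; compute MIN(m.amount) per group.
  1: ids {10} → MIN(m.amount)=252
  2: ids {2} → MIN(m.amount)=284
  3: ids {1, 3, 6, 8} → MIN(m.amount)=12
  4: ids {4, 5, 7, 9} → MIN(m.amount)=39

Liam | 252 ; Noa | 284 ; Raj | 12 ; Bob | 39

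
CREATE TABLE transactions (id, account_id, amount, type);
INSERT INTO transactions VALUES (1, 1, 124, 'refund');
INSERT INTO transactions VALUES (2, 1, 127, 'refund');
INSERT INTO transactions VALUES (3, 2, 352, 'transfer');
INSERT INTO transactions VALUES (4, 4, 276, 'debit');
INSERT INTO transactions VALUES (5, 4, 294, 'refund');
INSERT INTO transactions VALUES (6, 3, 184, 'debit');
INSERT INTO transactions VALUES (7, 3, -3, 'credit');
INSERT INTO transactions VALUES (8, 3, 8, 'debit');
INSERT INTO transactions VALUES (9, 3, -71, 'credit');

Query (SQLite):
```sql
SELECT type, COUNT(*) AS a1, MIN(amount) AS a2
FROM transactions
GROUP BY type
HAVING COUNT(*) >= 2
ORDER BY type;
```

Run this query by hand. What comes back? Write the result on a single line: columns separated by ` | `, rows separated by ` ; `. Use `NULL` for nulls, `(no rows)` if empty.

credit | 2 | -71 ; debit | 3 | 8 ; refund | 3 | 124

Group transactions by type.
Per group compute: COUNT(*), MIN(amount).
HAVING: drop groups with fewer than 2 rows.
  credit: ids {7, 9} → COUNT(*)=2, MIN(amount)=-71
  debit: ids {4, 6, 8} → COUNT(*)=3, MIN(amount)=8
  refund: ids {1, 2, 5} → COUNT(*)=3, MIN(amount)=124
  transfer: ids {3} → COUNT(*)=1, MIN(amount)=352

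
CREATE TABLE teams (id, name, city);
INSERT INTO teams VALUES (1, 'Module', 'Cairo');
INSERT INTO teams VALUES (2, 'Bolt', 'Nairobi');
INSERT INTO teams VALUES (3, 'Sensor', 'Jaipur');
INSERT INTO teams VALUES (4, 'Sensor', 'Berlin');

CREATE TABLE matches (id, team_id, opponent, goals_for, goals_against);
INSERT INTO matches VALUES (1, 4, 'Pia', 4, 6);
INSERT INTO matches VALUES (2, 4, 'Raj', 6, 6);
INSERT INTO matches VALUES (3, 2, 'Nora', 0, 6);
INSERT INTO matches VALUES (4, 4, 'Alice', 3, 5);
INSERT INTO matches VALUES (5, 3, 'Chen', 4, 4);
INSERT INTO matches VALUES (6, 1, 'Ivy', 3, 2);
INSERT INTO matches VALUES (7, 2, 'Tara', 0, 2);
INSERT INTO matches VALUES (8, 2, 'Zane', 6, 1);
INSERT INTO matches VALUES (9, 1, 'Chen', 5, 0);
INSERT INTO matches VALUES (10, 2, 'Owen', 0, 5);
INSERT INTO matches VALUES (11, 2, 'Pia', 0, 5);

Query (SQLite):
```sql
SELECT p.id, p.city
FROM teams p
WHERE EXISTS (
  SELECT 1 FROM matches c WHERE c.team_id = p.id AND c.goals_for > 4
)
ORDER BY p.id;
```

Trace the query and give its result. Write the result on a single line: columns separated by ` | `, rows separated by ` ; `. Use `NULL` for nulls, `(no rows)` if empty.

For each teams row, check whether any matches with matching team_id has goals_for > 4.
Keep rows where that is true.

1 | Cairo ; 2 | Nairobi ; 4 | Berlin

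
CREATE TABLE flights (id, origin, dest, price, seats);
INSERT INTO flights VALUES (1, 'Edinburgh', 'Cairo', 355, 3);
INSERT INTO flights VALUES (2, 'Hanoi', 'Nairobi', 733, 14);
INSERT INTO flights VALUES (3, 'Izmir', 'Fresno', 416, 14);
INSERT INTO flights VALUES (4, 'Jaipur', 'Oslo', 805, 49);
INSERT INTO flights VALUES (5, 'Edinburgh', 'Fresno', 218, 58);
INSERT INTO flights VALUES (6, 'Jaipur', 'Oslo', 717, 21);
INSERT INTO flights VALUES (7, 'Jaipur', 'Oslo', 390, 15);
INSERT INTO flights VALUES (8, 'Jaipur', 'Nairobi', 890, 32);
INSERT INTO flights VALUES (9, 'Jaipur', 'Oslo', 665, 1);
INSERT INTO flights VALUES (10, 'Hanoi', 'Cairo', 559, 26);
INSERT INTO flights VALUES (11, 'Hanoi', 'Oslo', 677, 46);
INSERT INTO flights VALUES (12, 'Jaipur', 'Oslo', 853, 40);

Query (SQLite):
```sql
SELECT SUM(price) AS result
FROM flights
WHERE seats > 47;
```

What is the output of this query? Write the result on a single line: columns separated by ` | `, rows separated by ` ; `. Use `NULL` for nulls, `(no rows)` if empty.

Rows where seats > 47 → price values: [805, 218].
SUM of non-NULL values = 1023.

1023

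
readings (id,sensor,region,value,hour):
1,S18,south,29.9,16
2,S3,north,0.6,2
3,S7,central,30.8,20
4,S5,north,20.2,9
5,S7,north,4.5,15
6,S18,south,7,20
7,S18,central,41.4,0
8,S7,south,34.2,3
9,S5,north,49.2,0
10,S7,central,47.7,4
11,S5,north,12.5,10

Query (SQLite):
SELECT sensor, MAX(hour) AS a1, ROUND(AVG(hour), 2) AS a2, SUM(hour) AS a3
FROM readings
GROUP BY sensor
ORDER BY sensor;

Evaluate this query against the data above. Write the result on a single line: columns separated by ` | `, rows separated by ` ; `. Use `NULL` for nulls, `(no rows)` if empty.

S18 | 20 | 12 | 36 ; S3 | 2 | 2 | 2 ; S5 | 10 | 6.33 | 19 ; S7 | 20 | 10.5 | 42

Group readings by sensor.
Per group compute: MAX(hour), ROUND(AVG(hour), 2), SUM(hour).
  S18: ids {1, 6, 7} → MAX(hour)=20, ROUND(AVG(hour), 2)=12, SUM(hour)=36
  S3: ids {2} → MAX(hour)=2, ROUND(AVG(hour), 2)=2, SUM(hour)=2
  S5: ids {4, 9, 11} → MAX(hour)=10, ROUND(AVG(hour), 2)=6.33, SUM(hour)=19
  S7: ids {3, 5, 8, 10} → MAX(hour)=20, ROUND(AVG(hour), 2)=10.5, SUM(hour)=42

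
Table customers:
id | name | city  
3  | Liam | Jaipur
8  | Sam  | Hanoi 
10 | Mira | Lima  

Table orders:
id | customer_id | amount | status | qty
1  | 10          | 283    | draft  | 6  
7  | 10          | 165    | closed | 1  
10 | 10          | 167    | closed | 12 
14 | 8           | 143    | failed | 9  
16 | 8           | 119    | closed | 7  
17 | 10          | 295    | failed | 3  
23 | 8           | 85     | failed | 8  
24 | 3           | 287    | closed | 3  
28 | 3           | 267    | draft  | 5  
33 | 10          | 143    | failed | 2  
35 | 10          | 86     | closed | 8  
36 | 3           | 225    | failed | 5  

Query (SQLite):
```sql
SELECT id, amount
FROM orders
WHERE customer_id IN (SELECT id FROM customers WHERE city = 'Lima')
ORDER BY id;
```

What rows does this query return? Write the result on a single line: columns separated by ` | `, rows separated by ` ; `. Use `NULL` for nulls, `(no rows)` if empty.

1 | 283 ; 7 | 165 ; 10 | 167 ; 17 | 295 ; 33 | 143 ; 35 | 86

Inner query: customers.id where city = 'Lima'.
Outer: keep orders rows whose customer_id is in that set.
Inner query → {10}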